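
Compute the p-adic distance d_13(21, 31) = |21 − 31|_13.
d_13(21, 31) = 1

Step 1 — x − y = 21 − 31 = -10. Step 2 — v_13(-10) = 0 (factor: -10 = −(13^0 · 10); the sign does not affect v_p). Step 3 — |x − y|_13 = 13^{0} = 1.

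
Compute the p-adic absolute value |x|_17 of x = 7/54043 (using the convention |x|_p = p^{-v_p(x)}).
|7/54043|_17 = 4913

Step 1 — compute v_17(x) by factoring powers of 17 out of the numerator and denominator: v_17(7/54043) = -3. Step 2 — apply |x|_p = p^{-v_p(x)} = 17^{3} = 4913.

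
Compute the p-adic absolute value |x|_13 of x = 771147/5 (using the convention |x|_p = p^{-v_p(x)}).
|771147/5|_13 = 1/28561

Step 1 — compute v_13(x) by factoring powers of 13 out of the numerator and denominator: v_13(771147/5) = 4. Step 2 — apply |x|_p = p^{-v_p(x)} = 13^{-4} = 1/28561.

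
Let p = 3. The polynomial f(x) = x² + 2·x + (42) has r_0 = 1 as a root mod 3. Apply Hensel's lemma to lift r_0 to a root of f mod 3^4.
r_3 = 10 (mod 81)

Hensel: r_{i+1} = r_i − f(r_i)·(f′(r_i))^{-1} mod 3^{i+2}, f′(x) = 2x + 2. Iterate:
  r_0 = 1 (mod 3)
  r_1 = 1 (mod 9)
  r_2 = 10 (mod 27)
  r_3 = 10 (mod 81)
Final: r = 10 satisfies f(r) ≡ 0 mod 3^4.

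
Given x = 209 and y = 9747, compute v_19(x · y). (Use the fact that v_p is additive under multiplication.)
v_19(2037123) = 3

v_p(x) = 1 (factor: 209 = 19^1 · 11); v_p(y) = 2 (factor: 9747 = 19^2 · 27). Additivity: v_p(xy) = v_p(x) + v_p(y) = 1 + 2 = 3. (Direct check: xy = 2037123 = 19^3 · (297).)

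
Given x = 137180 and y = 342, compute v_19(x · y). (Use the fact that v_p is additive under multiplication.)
v_19(46915560) = 4

v_p(x) = 3 (factor: 137180 = 19^3 · 20); v_p(y) = 1 (factor: 342 = 19^1 · 18). Additivity: v_p(xy) = v_p(x) + v_p(y) = 3 + 1 = 4. (Direct check: xy = 46915560 = 19^4 · (360).)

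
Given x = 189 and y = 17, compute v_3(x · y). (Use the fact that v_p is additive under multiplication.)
v_3(3213) = 3

v_p(x) = 3 (factor: 189 = 3^3 · 7); v_p(y) = 0 (factor: 17 = 3^0 · 17). Additivity: v_p(xy) = v_p(x) + v_p(y) = 3 + 0 = 3. (Direct check: xy = 3213 = 3^3 · (119).)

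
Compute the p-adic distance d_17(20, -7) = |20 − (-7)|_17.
d_17(20, -7) = 1

Step 1 — x − y = 20 − (-7) = 27. Step 2 — v_17(27) = 0 (factor: 27 = (17^0 · 27); the sign does not affect v_p). Step 3 — |x − y|_17 = 17^{0} = 1.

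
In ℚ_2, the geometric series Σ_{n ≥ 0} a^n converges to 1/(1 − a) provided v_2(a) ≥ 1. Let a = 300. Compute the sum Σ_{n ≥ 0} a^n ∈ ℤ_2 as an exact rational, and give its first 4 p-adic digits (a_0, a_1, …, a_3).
Σ a^n = 1/(1 − a) = -1/299;  first 4 digits = (1, 0, 1, 1)

v_2(a) = 2 ≥ 1, so the series converges in ℤ_2 to 1/(1 − a) = 1/(1 − 300) = -1/299. Expand this rational in ℤ_2: compute digits iteratively via d_i = x_i mod 2, x_{i+1} = (x_i − d_i)/2. The first 4 digits are (1, 0, 1, 1).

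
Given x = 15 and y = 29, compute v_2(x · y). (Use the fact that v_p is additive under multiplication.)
v_2(435) = 0

v_p(x) = 0 (factor: 15 = 2^0 · 15); v_p(y) = 0 (factor: 29 = 2^0 · 29). Additivity: v_p(xy) = v_p(x) + v_p(y) = 0 + 0 = 0. (Direct check: xy = 435 = 2^0 · (435).)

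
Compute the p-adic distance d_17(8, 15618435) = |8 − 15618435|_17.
d_17(8, 15618435) = 1/1419857

Step 1 — x − y = 8 − 15618435 = -15618427. Step 2 — v_17(-15618427) = 5 (factor: -15618427 = −(17^5 · 11); the sign does not affect v_p). Step 3 — |x − y|_17 = 17^{-5} = 1/1419857.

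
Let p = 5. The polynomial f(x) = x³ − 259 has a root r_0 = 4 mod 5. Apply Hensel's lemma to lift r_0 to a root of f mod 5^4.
r_3 = 444 (mod 625)

Hensel: r_{i+1} = r_i − f(r_i)/f′(r_i) mod 5^{i+2}, where f′(x) = 3x². Iterate:
  r_0 = 4 (mod 5)
  r_1 = 19 (mod 25)
  r_2 = 69 (mod 125)
  r_3 = 444 (mod 625)
Final: r = 444 with f(r) ≡ 0 mod 5^4.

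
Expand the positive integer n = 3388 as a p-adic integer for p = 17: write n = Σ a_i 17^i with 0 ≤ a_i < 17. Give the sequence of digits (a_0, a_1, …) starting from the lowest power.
(a_0, a_1, …) = (5, 12, 11)

Repeated division by 17 gives the digits low-to-high: 3388 = 5 + 12·17^1 + 11·17^2. Digit sequence: (5, 12, 11).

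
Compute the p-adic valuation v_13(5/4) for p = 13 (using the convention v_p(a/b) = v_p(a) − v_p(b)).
v_13(5/4) = 0

Factor powers of 13 from the numerator and denominator of the reduced fraction: 5 = 13^0 · 5 and 4 = 13^0 · 4. Apply v_p(a/b) = v_p(a) − v_p(b): v_13(5/4) = 0 − 0 = 0.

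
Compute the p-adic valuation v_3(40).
v_3(40) = 0

v_3(n) is the largest exponent k such that 3^k divides n. Factor out: 40 = 3^0 · 40. (Sign doesn't affect v_p.) So v_3(40) = 0.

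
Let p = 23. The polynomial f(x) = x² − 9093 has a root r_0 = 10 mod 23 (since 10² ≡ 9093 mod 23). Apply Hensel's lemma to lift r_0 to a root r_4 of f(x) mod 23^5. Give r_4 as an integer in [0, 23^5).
r_4 = 5415383 (mod 6436343)

Hensel's recurrence: r_{i+1} = r_i − f(r_i)·(f′(r_i))^{-1} mod 23^{i+2}, with f′(x) = 2x. Iterate:
  r_0 = 10 (mod 23)
  r_1 = 10 (mod 529)
  r_2 = 1068 (mod 12167)
  r_3 = 98404 (mod 279841)
  r_4 = 5415383 (mod 6436343)
Final: r_4 = 5415383, and one checks f(r_4) ≡ 0 mod 23^5.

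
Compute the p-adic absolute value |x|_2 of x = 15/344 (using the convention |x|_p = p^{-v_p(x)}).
|15/344|_2 = 8

Step 1 — compute v_2(x) by factoring powers of 2 out of the numerator and denominator: v_2(15/344) = -3. Step 2 — apply |x|_p = p^{-v_p(x)} = 2^{3} = 8.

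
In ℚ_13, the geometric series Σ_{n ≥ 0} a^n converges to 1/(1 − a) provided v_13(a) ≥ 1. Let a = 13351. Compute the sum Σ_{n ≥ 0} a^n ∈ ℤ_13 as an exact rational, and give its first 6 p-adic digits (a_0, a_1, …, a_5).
Σ a^n = 1/(1 − a) = -1/13350;  first 6 digits = (1, 0, 1, 6, 1, 12)

v_13(a) = 2 ≥ 1, so the series converges in ℤ_13 to 1/(1 − a) = 1/(1 − 13351) = -1/13350. Expand this rational in ℤ_13: compute digits iteratively via d_i = x_i mod 13, x_{i+1} = (x_i − d_i)/13. The first 6 digits are (1, 0, 1, 6, 1, 12).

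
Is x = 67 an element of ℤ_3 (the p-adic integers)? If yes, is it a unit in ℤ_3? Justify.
x ∈ ℤ_3^× (unit); v_3(x) = 0

ℤ_3 = {x ∈ ℚ_3 : v_3(x) ≥ 0} and ℤ_3^× = {x ∈ ℤ_3 : v_3(x) = 0}. Here v_3(67) = v_3(num) − v_3(den) = 0; compare against these criteria.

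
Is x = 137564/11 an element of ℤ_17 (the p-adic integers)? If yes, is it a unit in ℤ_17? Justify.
x ∈ ℤ_17 but not a unit; v_17(x) = 3 > 0

ℤ_17 = {x ∈ ℚ_17 : v_17(x) ≥ 0} and ℤ_17^× = {x ∈ ℤ_17 : v_17(x) = 0}. Here v_17(137564/11) = v_17(num) − v_17(den) = 3; compare against these criteria.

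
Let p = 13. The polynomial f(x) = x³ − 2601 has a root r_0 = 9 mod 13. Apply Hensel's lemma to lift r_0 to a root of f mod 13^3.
r_2 = 1231 (mod 2197)

Hensel: r_{i+1} = r_i − f(r_i)/f′(r_i) mod 13^{i+2}, where f′(x) = 3x². Iterate:
  r_0 = 9 (mod 13)
  r_1 = 48 (mod 169)
  r_2 = 1231 (mod 2197)
Final: r = 1231 with f(r) ≡ 0 mod 13^3.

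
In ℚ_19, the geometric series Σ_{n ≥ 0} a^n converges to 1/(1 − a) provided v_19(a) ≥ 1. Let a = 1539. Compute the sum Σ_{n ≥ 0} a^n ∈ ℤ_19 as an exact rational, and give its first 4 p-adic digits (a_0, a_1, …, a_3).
Σ a^n = 1/(1 − a) = -1/1538;  first 4 digits = (1, 5, 10, 14)

v_19(a) = 1 ≥ 1, so the series converges in ℤ_19 to 1/(1 − a) = 1/(1 − 1539) = -1/1538. Expand this rational in ℤ_19: compute digits iteratively via d_i = x_i mod 19, x_{i+1} = (x_i − d_i)/19. The first 4 digits are (1, 5, 10, 14).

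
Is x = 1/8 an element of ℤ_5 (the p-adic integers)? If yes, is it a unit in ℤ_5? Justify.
x ∈ ℤ_5^× (unit); v_5(x) = 0

ℤ_5 = {x ∈ ℚ_5 : v_5(x) ≥ 0} and ℤ_5^× = {x ∈ ℤ_5 : v_5(x) = 0}. Here v_5(1/8) = v_5(num) − v_5(den) = 0; compare against these criteria.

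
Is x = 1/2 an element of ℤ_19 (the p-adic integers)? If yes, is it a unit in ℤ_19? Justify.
x ∈ ℤ_19^× (unit); v_19(x) = 0

ℤ_19 = {x ∈ ℚ_19 : v_19(x) ≥ 0} and ℤ_19^× = {x ∈ ℤ_19 : v_19(x) = 0}. Here v_19(1/2) = v_19(num) − v_19(den) = 0; compare against these criteria.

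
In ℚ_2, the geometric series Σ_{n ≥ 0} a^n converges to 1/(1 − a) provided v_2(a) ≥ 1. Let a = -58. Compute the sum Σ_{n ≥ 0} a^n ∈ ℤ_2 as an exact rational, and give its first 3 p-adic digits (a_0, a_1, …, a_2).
Σ a^n = 1/(1 − a) = 1/59;  first 3 digits = (1, 1, 0)

v_2(a) = 1 ≥ 1, so the series converges in ℤ_2 to 1/(1 − a) = 1/(1 − (-58)) = 1/59. Expand this rational in ℤ_2: compute digits iteratively via d_i = x_i mod 2, x_{i+1} = (x_i − d_i)/2. The first 3 digits are (1, 1, 0).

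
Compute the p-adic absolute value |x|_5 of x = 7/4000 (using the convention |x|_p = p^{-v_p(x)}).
|7/4000|_5 = 125

Step 1 — compute v_5(x) by factoring powers of 5 out of the numerator and denominator: v_5(7/4000) = -3. Step 2 — apply |x|_p = p^{-v_p(x)} = 5^{3} = 125.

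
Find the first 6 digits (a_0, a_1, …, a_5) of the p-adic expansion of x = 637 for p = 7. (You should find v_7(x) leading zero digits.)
(a_0, …, a_5) = (0, 0, 6, 1, 0, 0)

v_7(637) = 2, so a_0 = ... = a_1 = 0. Factor out: x = 7^2 · u with u = 13 a unit in ℤ_7. Expand u iteratively via a_{v+i} = u_i mod 7, u_{i+1} = (u_i − a_{v+i})/7:
  u_0 = 13;  a_2 = 6;  u_1 = (u_0 − 6)/7 = 1
  u_1 = 1;  a_3 = 1;  u_2 = (u_1 − 1)/7 = 0
  u_2 = 0;  a_4 = 0;  u_3 = (u_2 − 0)/7 = 0
  u_3 = 0;  a_5 = 0;  u_4 = (u_3 − 0)/7 = 0
Digits: (0, 0, 6, 1, 0, 0).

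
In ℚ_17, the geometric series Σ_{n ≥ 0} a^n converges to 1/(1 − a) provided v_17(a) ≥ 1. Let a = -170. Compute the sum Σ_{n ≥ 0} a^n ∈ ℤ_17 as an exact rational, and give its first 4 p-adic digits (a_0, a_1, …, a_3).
Σ a^n = 1/(1 − a) = 1/171;  first 4 digits = (1, 7, 14, 8)

v_17(a) = 1 ≥ 1, so the series converges in ℤ_17 to 1/(1 − a) = 1/(1 − (-170)) = 1/171. Expand this rational in ℤ_17: compute digits iteratively via d_i = x_i mod 17, x_{i+1} = (x_i − d_i)/17. The first 4 digits are (1, 7, 14, 8).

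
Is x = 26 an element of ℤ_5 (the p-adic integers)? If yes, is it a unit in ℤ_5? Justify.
x ∈ ℤ_5^× (unit); v_5(x) = 0

ℤ_5 = {x ∈ ℚ_5 : v_5(x) ≥ 0} and ℤ_5^× = {x ∈ ℤ_5 : v_5(x) = 0}. Here v_5(26) = v_5(num) − v_5(den) = 0; compare against these criteria.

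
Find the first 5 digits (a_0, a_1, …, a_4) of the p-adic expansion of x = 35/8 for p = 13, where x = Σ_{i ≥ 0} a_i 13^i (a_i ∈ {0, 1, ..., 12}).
(a_0, …, a_4) = (6, 8, 1, 8, 1)

v_13(35/8) = 0 (numerator and denominator both coprime to 13), so x ∈ ℤ_13^×. Compute digits iteratively via a_i = x_i mod 13, x_{i+1} = (x_i − a_i)/13, with x_0 = x:
  x_0 = 35/8;  a_0 = 6;  x_1 = (x_0 − 6)/13 = -1/8
  x_1 = -1/8;  a_1 = 8;  x_2 = (x_1 − 8)/13 = -5/8
  x_2 = -5/8;  a_2 = 1;  x_3 = (x_2 − 1)/13 = -1/8
  x_3 = -1/8;  a_3 = 8;  x_4 = (x_3 − 8)/13 = -5/8
  x_4 = -5/8;  a_4 = 1;  x_5 = (x_4 − 1)/13 = -1/8
Digits: (6, 8, 1, 8, 1).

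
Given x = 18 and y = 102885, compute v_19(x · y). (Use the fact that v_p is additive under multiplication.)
v_19(1851930) = 3

v_p(x) = 0 (factor: 18 = 19^0 · 18); v_p(y) = 3 (factor: 102885 = 19^3 · 15). Additivity: v_p(xy) = v_p(x) + v_p(y) = 0 + 3 = 3. (Direct check: xy = 1851930 = 19^3 · (270).)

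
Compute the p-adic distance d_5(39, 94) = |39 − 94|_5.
d_5(39, 94) = 1/5

Step 1 — x − y = 39 − 94 = -55. Step 2 — v_5(-55) = 1 (factor: -55 = −(5^1 · 11); the sign does not affect v_p). Step 3 — |x − y|_5 = 5^{-1} = 1/5.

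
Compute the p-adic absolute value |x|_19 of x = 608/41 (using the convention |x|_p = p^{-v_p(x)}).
|608/41|_19 = 1/19

Step 1 — compute v_19(x) by factoring powers of 19 out of the numerator and denominator: v_19(608/41) = 1. Step 2 — apply |x|_p = p^{-v_p(x)} = 19^{-1} = 1/19.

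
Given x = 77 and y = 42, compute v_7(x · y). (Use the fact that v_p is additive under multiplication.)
v_7(3234) = 2

v_p(x) = 1 (factor: 77 = 7^1 · 11); v_p(y) = 1 (factor: 42 = 7^1 · 6). Additivity: v_p(xy) = v_p(x) + v_p(y) = 1 + 1 = 2. (Direct check: xy = 3234 = 7^2 · (66).)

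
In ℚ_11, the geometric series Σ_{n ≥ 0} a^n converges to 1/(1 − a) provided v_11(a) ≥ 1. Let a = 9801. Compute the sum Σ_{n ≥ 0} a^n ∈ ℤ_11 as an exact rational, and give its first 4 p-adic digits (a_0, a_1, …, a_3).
Σ a^n = 1/(1 − a) = -1/9800;  first 4 digits = (1, 0, 4, 7)

v_11(a) = 2 ≥ 1, so the series converges in ℤ_11 to 1/(1 − a) = 1/(1 − 9801) = -1/9800. Expand this rational in ℤ_11: compute digits iteratively via d_i = x_i mod 11, x_{i+1} = (x_i − d_i)/11. The first 4 digits are (1, 0, 4, 7).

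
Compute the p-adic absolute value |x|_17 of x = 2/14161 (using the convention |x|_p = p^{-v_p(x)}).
|2/14161|_17 = 289

Step 1 — compute v_17(x) by factoring powers of 17 out of the numerator and denominator: v_17(2/14161) = -2. Step 2 — apply |x|_p = p^{-v_p(x)} = 17^{2} = 289.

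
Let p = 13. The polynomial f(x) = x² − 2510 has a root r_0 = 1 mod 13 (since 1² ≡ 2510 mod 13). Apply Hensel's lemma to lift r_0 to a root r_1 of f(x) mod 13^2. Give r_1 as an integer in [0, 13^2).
r_1 = 157 (mod 169)

Hensel's recurrence: r_{i+1} = r_i − f(r_i)·(f′(r_i))^{-1} mod 13^{i+2}, with f′(x) = 2x. Iterate:
  r_0 = 1 (mod 13)
  r_1 = 157 (mod 169)
Final: r_1 = 157, and one checks f(r_1) ≡ 0 mod 13^2.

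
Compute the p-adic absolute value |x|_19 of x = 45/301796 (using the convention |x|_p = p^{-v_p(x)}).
|45/301796|_19 = 6859

Step 1 — compute v_19(x) by factoring powers of 19 out of the numerator and denominator: v_19(45/301796) = -3. Step 2 — apply |x|_p = p^{-v_p(x)} = 19^{3} = 6859.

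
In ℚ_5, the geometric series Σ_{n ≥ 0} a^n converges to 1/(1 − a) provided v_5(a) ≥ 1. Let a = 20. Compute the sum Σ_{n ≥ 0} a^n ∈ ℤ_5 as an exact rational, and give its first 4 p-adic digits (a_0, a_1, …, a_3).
Σ a^n = 1/(1 − a) = -1/19;  first 4 digits = (1, 4, 1, 2)

v_5(a) = 1 ≥ 1, so the series converges in ℤ_5 to 1/(1 − a) = 1/(1 − 20) = -1/19. Expand this rational in ℤ_5: compute digits iteratively via d_i = x_i mod 5, x_{i+1} = (x_i − d_i)/5. The first 4 digits are (1, 4, 1, 2).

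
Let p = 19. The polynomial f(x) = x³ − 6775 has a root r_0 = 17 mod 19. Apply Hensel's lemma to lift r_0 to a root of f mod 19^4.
r_3 = 56789 (mod 130321)

Hensel: r_{i+1} = r_i − f(r_i)/f′(r_i) mod 19^{i+2}, where f′(x) = 3x². Iterate:
  r_0 = 17 (mod 19)
  r_1 = 112 (mod 361)
  r_2 = 1917 (mod 6859)
  r_3 = 56789 (mod 130321)
Final: r = 56789 with f(r) ≡ 0 mod 19^4.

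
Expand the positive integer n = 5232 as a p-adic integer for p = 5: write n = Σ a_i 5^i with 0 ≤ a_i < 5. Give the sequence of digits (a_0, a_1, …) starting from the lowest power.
(a_0, a_1, …) = (2, 1, 4, 1, 3, 1)

Repeated division by 5 gives the digits low-to-high: 5232 = 2 + 1·5^1 + 4·5^2 + 1·5^3 + 3·5^4 + 1·5^5. Digit sequence: (2, 1, 4, 1, 3, 1).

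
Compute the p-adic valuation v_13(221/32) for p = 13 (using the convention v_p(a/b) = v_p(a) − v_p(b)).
v_13(221/32) = 1

Factor powers of 13 from the numerator and denominator of the reduced fraction: 221 = 13^1 · 17 and 32 = 13^0 · 32. Apply v_p(a/b) = v_p(a) − v_p(b): v_13(221/32) = 1 − 0 = 1.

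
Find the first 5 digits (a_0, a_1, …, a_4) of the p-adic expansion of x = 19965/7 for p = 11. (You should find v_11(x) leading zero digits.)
(a_0, …, a_4) = (0, 0, 0, 10, 4)

v_11(19965/7) = 3, so a_0 = ... = a_2 = 0. Factor out: x = 11^3 · u with u = 15/7 a unit in ℤ_11. Expand u iteratively via a_{v+i} = u_i mod 11, u_{i+1} = (u_i − a_{v+i})/11:
  u_0 = 15/7;  a_3 = 10;  u_1 = (u_0 − 10)/11 = -5/7
  u_1 = -5/7;  a_4 = 4;  u_2 = (u_1 − 4)/11 = -3/7
Digits: (0, 0, 0, 10, 4).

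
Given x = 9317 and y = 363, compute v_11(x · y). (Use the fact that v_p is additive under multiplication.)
v_11(3382071) = 5

v_p(x) = 3 (factor: 9317 = 11^3 · 7); v_p(y) = 2 (factor: 363 = 11^2 · 3). Additivity: v_p(xy) = v_p(x) + v_p(y) = 3 + 2 = 5. (Direct check: xy = 3382071 = 11^5 · (21).)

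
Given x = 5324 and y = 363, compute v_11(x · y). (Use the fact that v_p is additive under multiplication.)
v_11(1932612) = 5

v_p(x) = 3 (factor: 5324 = 11^3 · 4); v_p(y) = 2 (factor: 363 = 11^2 · 3). Additivity: v_p(xy) = v_p(x) + v_p(y) = 3 + 2 = 5. (Direct check: xy = 1932612 = 11^5 · (12).)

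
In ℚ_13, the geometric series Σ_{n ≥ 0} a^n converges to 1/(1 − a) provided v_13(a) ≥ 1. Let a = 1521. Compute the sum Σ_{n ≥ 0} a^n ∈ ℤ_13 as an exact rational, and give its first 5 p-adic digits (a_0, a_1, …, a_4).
Σ a^n = 1/(1 − a) = -1/1520;  first 5 digits = (1, 0, 9, 0, 3)

v_13(a) = 2 ≥ 1, so the series converges in ℤ_13 to 1/(1 − a) = 1/(1 − 1521) = -1/1520. Expand this rational in ℤ_13: compute digits iteratively via d_i = x_i mod 13, x_{i+1} = (x_i − d_i)/13. The first 5 digits are (1, 0, 9, 0, 3).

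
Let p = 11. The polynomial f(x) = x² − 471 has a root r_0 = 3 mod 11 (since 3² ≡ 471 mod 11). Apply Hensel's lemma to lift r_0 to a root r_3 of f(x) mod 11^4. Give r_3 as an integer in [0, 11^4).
r_3 = 8187 (mod 14641)

Hensel's recurrence: r_{i+1} = r_i − f(r_i)·(f′(r_i))^{-1} mod 11^{i+2}, with f′(x) = 2x. Iterate:
  r_0 = 3 (mod 11)
  r_1 = 80 (mod 121)
  r_2 = 201 (mod 1331)
  r_3 = 8187 (mod 14641)
Final: r_3 = 8187, and one checks f(r_3) ≡ 0 mod 11^4.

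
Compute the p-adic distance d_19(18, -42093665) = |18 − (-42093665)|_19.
d_19(18, -42093665) = 1/2476099

Step 1 — x − y = 18 − (-42093665) = 42093683. Step 2 — v_19(42093683) = 5 (factor: 42093683 = (19^5 · 17); the sign does not affect v_p). Step 3 — |x − y|_19 = 19^{-5} = 1/2476099.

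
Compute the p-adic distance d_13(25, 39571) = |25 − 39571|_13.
d_13(25, 39571) = 1/2197

Step 1 — x − y = 25 − 39571 = -39546. Step 2 — v_13(-39546) = 3 (factor: -39546 = −(13^3 · 18); the sign does not affect v_p). Step 3 — |x − y|_13 = 13^{-3} = 1/2197.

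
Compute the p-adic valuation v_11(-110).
v_11(-110) = 1

v_11(n) is the largest exponent k such that 11^k divides n. Factor out: -110 = -11^1 · 10. (Sign doesn't affect v_p.) So v_11(-110) = 1.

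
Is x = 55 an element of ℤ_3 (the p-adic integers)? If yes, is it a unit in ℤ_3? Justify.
x ∈ ℤ_3^× (unit); v_3(x) = 0

ℤ_3 = {x ∈ ℚ_3 : v_3(x) ≥ 0} and ℤ_3^× = {x ∈ ℤ_3 : v_3(x) = 0}. Here v_3(55) = v_3(num) − v_3(den) = 0; compare against these criteria.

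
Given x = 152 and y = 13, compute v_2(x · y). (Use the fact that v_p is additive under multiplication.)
v_2(1976) = 3

v_p(x) = 3 (factor: 152 = 2^3 · 19); v_p(y) = 0 (factor: 13 = 2^0 · 13). Additivity: v_p(xy) = v_p(x) + v_p(y) = 3 + 0 = 3. (Direct check: xy = 1976 = 2^3 · (247).)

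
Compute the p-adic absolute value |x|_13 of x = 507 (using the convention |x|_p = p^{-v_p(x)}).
|507|_13 = 1/169

Step 1 — compute v_13(x) by factoring powers of 13 out of the numerator and denominator: v_13(507) = 2. Step 2 — apply |x|_p = p^{-v_p(x)} = 13^{-2} = 1/169.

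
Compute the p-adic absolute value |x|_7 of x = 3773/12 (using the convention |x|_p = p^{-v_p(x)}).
|3773/12|_7 = 1/343

Step 1 — compute v_7(x) by factoring powers of 7 out of the numerator and denominator: v_7(3773/12) = 3. Step 2 — apply |x|_p = p^{-v_p(x)} = 7^{-3} = 1/343.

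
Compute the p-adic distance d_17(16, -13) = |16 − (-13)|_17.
d_17(16, -13) = 1

Step 1 — x − y = 16 − (-13) = 29. Step 2 — v_17(29) = 0 (factor: 29 = (17^0 · 29); the sign does not affect v_p). Step 3 — |x − y|_17 = 17^{0} = 1.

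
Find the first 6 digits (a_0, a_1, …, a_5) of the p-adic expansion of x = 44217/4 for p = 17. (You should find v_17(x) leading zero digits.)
(a_0, …, a_5) = (0, 0, 0, 15, 12, 12)

v_17(44217/4) = 3, so a_0 = ... = a_2 = 0. Factor out: x = 17^3 · u with u = 9/4 a unit in ℤ_17. Expand u iteratively via a_{v+i} = u_i mod 17, u_{i+1} = (u_i − a_{v+i})/17:
  u_0 = 9/4;  a_3 = 15;  u_1 = (u_0 − 15)/17 = -3/4
  u_1 = -3/4;  a_4 = 12;  u_2 = (u_1 − 12)/17 = -3/4
  u_2 = -3/4;  a_5 = 12;  u_3 = (u_2 − 12)/17 = -3/4
Digits: (0, 0, 0, 15, 12, 12).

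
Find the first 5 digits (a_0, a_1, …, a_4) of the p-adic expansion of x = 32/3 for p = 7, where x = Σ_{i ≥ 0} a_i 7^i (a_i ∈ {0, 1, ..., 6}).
(a_0, …, a_4) = (6, 3, 2, 2, 2)

v_7(32/3) = 0 (numerator and denominator both coprime to 7), so x ∈ ℤ_7^×. Compute digits iteratively via a_i = x_i mod 7, x_{i+1} = (x_i − a_i)/7, with x_0 = x:
  x_0 = 32/3;  a_0 = 6;  x_1 = (x_0 − 6)/7 = 2/3
  x_1 = 2/3;  a_1 = 3;  x_2 = (x_1 − 3)/7 = -1/3
  x_2 = -1/3;  a_2 = 2;  x_3 = (x_2 − 2)/7 = -1/3
  x_3 = -1/3;  a_3 = 2;  x_4 = (x_3 − 2)/7 = -1/3
  x_4 = -1/3;  a_4 = 2;  x_5 = (x_4 − 2)/7 = -1/3
Digits: (6, 3, 2, 2, 2).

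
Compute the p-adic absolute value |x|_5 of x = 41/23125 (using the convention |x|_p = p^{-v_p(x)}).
|41/23125|_5 = 625

Step 1 — compute v_5(x) by factoring powers of 5 out of the numerator and denominator: v_5(41/23125) = -4. Step 2 — apply |x|_p = p^{-v_p(x)} = 5^{4} = 625.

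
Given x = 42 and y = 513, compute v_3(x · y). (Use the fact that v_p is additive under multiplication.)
v_3(21546) = 4

v_p(x) = 1 (factor: 42 = 3^1 · 14); v_p(y) = 3 (factor: 513 = 3^3 · 19). Additivity: v_p(xy) = v_p(x) + v_p(y) = 1 + 3 = 4. (Direct check: xy = 21546 = 3^4 · (266).)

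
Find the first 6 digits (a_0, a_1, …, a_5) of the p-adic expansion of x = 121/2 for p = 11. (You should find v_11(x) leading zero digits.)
(a_0, …, a_5) = (0, 0, 6, 5, 5, 5)

v_11(121/2) = 2, so a_0 = ... = a_1 = 0. Factor out: x = 11^2 · u with u = 1/2 a unit in ℤ_11. Expand u iteratively via a_{v+i} = u_i mod 11, u_{i+1} = (u_i − a_{v+i})/11:
  u_0 = 1/2;  a_2 = 6;  u_1 = (u_0 − 6)/11 = -1/2
  u_1 = -1/2;  a_3 = 5;  u_2 = (u_1 − 5)/11 = -1/2
  u_2 = -1/2;  a_4 = 5;  u_3 = (u_2 − 5)/11 = -1/2
  u_3 = -1/2;  a_5 = 5;  u_4 = (u_3 − 5)/11 = -1/2
Digits: (0, 0, 6, 5, 5, 5).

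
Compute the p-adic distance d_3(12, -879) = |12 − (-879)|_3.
d_3(12, -879) = 1/81

Step 1 — x − y = 12 − (-879) = 891. Step 2 — v_3(891) = 4 (factor: 891 = (3^4 · 11); the sign does not affect v_p). Step 3 — |x − y|_3 = 3^{-4} = 1/81.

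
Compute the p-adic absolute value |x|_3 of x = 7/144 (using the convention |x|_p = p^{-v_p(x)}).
|7/144|_3 = 9

Step 1 — compute v_3(x) by factoring powers of 3 out of the numerator and denominator: v_3(7/144) = -2. Step 2 — apply |x|_p = p^{-v_p(x)} = 3^{2} = 9.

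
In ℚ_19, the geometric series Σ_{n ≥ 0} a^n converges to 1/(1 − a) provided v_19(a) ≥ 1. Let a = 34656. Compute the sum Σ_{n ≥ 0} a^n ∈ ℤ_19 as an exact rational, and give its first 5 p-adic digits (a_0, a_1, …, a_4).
Σ a^n = 1/(1 − a) = -1/34655;  first 5 digits = (1, 0, 1, 5, 1)

v_19(a) = 2 ≥ 1, so the series converges in ℤ_19 to 1/(1 − a) = 1/(1 − 34656) = -1/34655. Expand this rational in ℤ_19: compute digits iteratively via d_i = x_i mod 19, x_{i+1} = (x_i − d_i)/19. The first 5 digits are (1, 0, 1, 5, 1).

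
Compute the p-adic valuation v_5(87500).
v_5(87500) = 5

v_5(n) is the largest exponent k such that 5^k divides n. Factor out: 87500 = 5^5 · 28. (Sign doesn't affect v_p.) So v_5(87500) = 5.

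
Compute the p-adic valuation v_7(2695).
v_7(2695) = 2

v_7(n) is the largest exponent k such that 7^k divides n. Factor out: 2695 = 7^2 · 55. (Sign doesn't affect v_p.) So v_7(2695) = 2.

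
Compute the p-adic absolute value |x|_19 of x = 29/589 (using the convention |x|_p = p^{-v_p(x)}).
|29/589|_19 = 19

Step 1 — compute v_19(x) by factoring powers of 19 out of the numerator and denominator: v_19(29/589) = -1. Step 2 — apply |x|_p = p^{-v_p(x)} = 19^{1} = 19.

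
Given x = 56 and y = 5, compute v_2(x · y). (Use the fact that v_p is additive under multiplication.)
v_2(280) = 3

v_p(x) = 3 (factor: 56 = 2^3 · 7); v_p(y) = 0 (factor: 5 = 2^0 · 5). Additivity: v_p(xy) = v_p(x) + v_p(y) = 3 + 0 = 3. (Direct check: xy = 280 = 2^3 · (35).)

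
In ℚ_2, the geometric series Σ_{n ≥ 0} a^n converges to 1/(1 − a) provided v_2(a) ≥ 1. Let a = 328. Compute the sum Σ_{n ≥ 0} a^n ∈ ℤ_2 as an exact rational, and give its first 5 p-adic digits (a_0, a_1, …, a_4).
Σ a^n = 1/(1 − a) = -1/327;  first 5 digits = (1, 0, 0, 1, 0)

v_2(a) = 3 ≥ 1, so the series converges in ℤ_2 to 1/(1 − a) = 1/(1 − 328) = -1/327. Expand this rational in ℤ_2: compute digits iteratively via d_i = x_i mod 2, x_{i+1} = (x_i − d_i)/2. The first 5 digits are (1, 0, 0, 1, 0).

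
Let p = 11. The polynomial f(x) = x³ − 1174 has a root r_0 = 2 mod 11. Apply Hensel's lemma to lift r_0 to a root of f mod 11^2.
r_1 = 79 (mod 121)

Hensel: r_{i+1} = r_i − f(r_i)/f′(r_i) mod 11^{i+2}, where f′(x) = 3x². Iterate:
  r_0 = 2 (mod 11)
  r_1 = 79 (mod 121)
Final: r = 79 with f(r) ≡ 0 mod 11^2.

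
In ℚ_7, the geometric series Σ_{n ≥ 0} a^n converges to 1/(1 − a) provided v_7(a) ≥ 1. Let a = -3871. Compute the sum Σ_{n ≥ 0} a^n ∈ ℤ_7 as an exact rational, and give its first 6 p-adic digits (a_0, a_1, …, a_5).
Σ a^n = 1/(1 − a) = 1/3872;  first 6 digits = (1, 0, 5, 2, 2, 2)

v_7(a) = 2 ≥ 1, so the series converges in ℤ_7 to 1/(1 − a) = 1/(1 − (-3871)) = 1/3872. Expand this rational in ℤ_7: compute digits iteratively via d_i = x_i mod 7, x_{i+1} = (x_i − d_i)/7. The first 6 digits are (1, 0, 5, 2, 2, 2).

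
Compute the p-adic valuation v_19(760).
v_19(760) = 1

v_19(n) is the largest exponent k such that 19^k divides n. Factor out: 760 = 19^1 · 40. (Sign doesn't affect v_p.) So v_19(760) = 1.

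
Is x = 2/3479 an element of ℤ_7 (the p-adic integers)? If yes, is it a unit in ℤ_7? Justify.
x ∉ ℤ_7 (v_7(x) = -2 < 0)

ℤ_7 = {x ∈ ℚ_7 : v_7(x) ≥ 0} and ℤ_7^× = {x ∈ ℤ_7 : v_7(x) = 0}. Here v_7(2/3479) = v_7(num) − v_7(den) = -2; compare against these criteria.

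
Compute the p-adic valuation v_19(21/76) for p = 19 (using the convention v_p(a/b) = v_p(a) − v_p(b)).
v_19(21/76) = -1

Factor powers of 19 from the numerator and denominator of the reduced fraction: 21 = 19^0 · 21 and 76 = 19^1 · 4. Apply v_p(a/b) = v_p(a) − v_p(b): v_19(21/76) = 0 − 1 = -1.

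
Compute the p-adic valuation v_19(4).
v_19(4) = 0

v_19(n) is the largest exponent k such that 19^k divides n. Factor out: 4 = 19^0 · 4. (Sign doesn't affect v_p.) So v_19(4) = 0.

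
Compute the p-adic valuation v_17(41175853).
v_17(41175853) = 5

v_17(n) is the largest exponent k such that 17^k divides n. Factor out: 41175853 = 17^5 · 29. (Sign doesn't affect v_p.) So v_17(41175853) = 5.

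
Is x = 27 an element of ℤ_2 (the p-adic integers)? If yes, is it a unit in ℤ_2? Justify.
x ∈ ℤ_2^× (unit); v_2(x) = 0

ℤ_2 = {x ∈ ℚ_2 : v_2(x) ≥ 0} and ℤ_2^× = {x ∈ ℤ_2 : v_2(x) = 0}. Here v_2(27) = v_2(num) − v_2(den) = 0; compare against these criteria.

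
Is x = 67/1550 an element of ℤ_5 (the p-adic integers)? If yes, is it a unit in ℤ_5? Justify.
x ∉ ℤ_5 (v_5(x) = -2 < 0)

ℤ_5 = {x ∈ ℚ_5 : v_5(x) ≥ 0} and ℤ_5^× = {x ∈ ℤ_5 : v_5(x) = 0}. Here v_5(67/1550) = v_5(num) − v_5(den) = -2; compare against these criteria.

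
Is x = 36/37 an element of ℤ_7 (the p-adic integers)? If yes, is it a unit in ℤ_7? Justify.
x ∈ ℤ_7^× (unit); v_7(x) = 0

ℤ_7 = {x ∈ ℚ_7 : v_7(x) ≥ 0} and ℤ_7^× = {x ∈ ℤ_7 : v_7(x) = 0}. Here v_7(36/37) = v_7(num) − v_7(den) = 0; compare against these criteria.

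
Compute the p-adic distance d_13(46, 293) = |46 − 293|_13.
d_13(46, 293) = 1/13

Step 1 — x − y = 46 − 293 = -247. Step 2 — v_13(-247) = 1 (factor: -247 = −(13^1 · 19); the sign does not affect v_p). Step 3 — |x − y|_13 = 13^{-1} = 1/13.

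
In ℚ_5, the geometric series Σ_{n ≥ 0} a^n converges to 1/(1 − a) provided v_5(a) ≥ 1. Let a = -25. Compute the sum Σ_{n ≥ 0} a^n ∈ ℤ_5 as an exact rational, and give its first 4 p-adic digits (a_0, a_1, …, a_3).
Σ a^n = 1/(1 − a) = 1/26;  first 4 digits = (1, 0, 4, 4)

v_5(a) = 2 ≥ 1, so the series converges in ℤ_5 to 1/(1 − a) = 1/(1 − (-25)) = 1/26. Expand this rational in ℤ_5: compute digits iteratively via d_i = x_i mod 5, x_{i+1} = (x_i − d_i)/5. The first 4 digits are (1, 0, 4, 4).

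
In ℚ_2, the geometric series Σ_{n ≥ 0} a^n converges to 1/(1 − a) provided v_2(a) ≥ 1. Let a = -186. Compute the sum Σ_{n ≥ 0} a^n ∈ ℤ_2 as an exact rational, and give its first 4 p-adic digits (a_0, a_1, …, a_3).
Σ a^n = 1/(1 − a) = 1/187;  first 4 digits = (1, 1, 0, 0)

v_2(a) = 1 ≥ 1, so the series converges in ℤ_2 to 1/(1 − a) = 1/(1 − (-186)) = 1/187. Expand this rational in ℤ_2: compute digits iteratively via d_i = x_i mod 2, x_{i+1} = (x_i − d_i)/2. The first 4 digits are (1, 1, 0, 0).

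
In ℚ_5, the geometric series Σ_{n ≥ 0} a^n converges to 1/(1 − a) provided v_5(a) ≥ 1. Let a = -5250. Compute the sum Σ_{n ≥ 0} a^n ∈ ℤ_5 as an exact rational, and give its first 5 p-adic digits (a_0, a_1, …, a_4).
Σ a^n = 1/(1 − a) = 1/5251;  first 5 digits = (1, 0, 0, 3, 1)

v_5(a) = 3 ≥ 1, so the series converges in ℤ_5 to 1/(1 − a) = 1/(1 − (-5250)) = 1/5251. Expand this rational in ℤ_5: compute digits iteratively via d_i = x_i mod 5, x_{i+1} = (x_i − d_i)/5. The first 5 digits are (1, 0, 0, 3, 1).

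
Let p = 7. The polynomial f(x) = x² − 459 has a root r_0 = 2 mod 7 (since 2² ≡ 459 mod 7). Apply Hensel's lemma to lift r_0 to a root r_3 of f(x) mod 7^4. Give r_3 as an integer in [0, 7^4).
r_3 = 863 (mod 2401)

Hensel's recurrence: r_{i+1} = r_i − f(r_i)·(f′(r_i))^{-1} mod 7^{i+2}, with f′(x) = 2x. Iterate:
  r_0 = 2 (mod 7)
  r_1 = 30 (mod 49)
  r_2 = 177 (mod 343)
  r_3 = 863 (mod 2401)
Final: r_3 = 863, and one checks f(r_3) ≡ 0 mod 7^4.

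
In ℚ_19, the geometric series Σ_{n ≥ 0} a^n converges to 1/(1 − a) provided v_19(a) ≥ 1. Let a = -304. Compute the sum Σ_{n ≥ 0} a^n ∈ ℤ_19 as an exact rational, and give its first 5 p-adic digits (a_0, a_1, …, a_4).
Σ a^n = 1/(1 − a) = 1/305;  first 5 digits = (1, 3, 8, 2, 18)

v_19(a) = 1 ≥ 1, so the series converges in ℤ_19 to 1/(1 − a) = 1/(1 − (-304)) = 1/305. Expand this rational in ℤ_19: compute digits iteratively via d_i = x_i mod 19, x_{i+1} = (x_i − d_i)/19. The first 5 digits are (1, 3, 8, 2, 18).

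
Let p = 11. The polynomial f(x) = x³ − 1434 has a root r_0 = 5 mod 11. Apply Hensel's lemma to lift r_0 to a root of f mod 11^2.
r_1 = 16 (mod 121)

Hensel: r_{i+1} = r_i − f(r_i)/f′(r_i) mod 11^{i+2}, where f′(x) = 3x². Iterate:
  r_0 = 5 (mod 11)
  r_1 = 16 (mod 121)
Final: r = 16 with f(r) ≡ 0 mod 11^2.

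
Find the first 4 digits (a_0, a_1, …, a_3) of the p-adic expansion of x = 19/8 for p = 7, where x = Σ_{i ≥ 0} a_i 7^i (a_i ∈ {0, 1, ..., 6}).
(a_0, …, a_3) = (5, 4, 2, 4)

v_7(19/8) = 0 (numerator and denominator both coprime to 7), so x ∈ ℤ_7^×. Compute digits iteratively via a_i = x_i mod 7, x_{i+1} = (x_i − a_i)/7, with x_0 = x:
  x_0 = 19/8;  a_0 = 5;  x_1 = (x_0 − 5)/7 = -3/8
  x_1 = -3/8;  a_1 = 4;  x_2 = (x_1 − 4)/7 = -5/8
  x_2 = -5/8;  a_2 = 2;  x_3 = (x_2 − 2)/7 = -3/8
  x_3 = -3/8;  a_3 = 4;  x_4 = (x_3 − 4)/7 = -5/8
Digits: (5, 4, 2, 4).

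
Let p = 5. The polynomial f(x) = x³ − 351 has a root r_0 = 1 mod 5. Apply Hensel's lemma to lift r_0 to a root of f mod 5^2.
r_1 = 1 (mod 25)

Hensel: r_{i+1} = r_i − f(r_i)/f′(r_i) mod 5^{i+2}, where f′(x) = 3x². Iterate:
  r_0 = 1 (mod 5)
  r_1 = 1 (mod 25)
Final: r = 1 with f(r) ≡ 0 mod 5^2.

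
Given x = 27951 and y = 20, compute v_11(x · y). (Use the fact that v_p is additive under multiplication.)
v_11(559020) = 3

v_p(x) = 3 (factor: 27951 = 11^3 · 21); v_p(y) = 0 (factor: 20 = 11^0 · 20). Additivity: v_p(xy) = v_p(x) + v_p(y) = 3 + 0 = 3. (Direct check: xy = 559020 = 11^3 · (420).)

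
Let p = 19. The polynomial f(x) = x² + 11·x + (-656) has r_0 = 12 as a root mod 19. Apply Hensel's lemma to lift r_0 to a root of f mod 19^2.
r_1 = 126 (mod 361)

Hensel: r_{i+1} = r_i − f(r_i)·(f′(r_i))^{-1} mod 19^{i+2}, f′(x) = 2x + 11. Iterate:
  r_0 = 12 (mod 19)
  r_1 = 126 (mod 361)
Final: r = 126 satisfies f(r) ≡ 0 mod 19^2.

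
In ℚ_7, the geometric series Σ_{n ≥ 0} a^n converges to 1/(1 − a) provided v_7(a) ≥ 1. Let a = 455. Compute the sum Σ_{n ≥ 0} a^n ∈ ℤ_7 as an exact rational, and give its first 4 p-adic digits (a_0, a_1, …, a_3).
Σ a^n = 1/(1 − a) = -1/454;  first 4 digits = (1, 2, 6, 3)

v_7(a) = 1 ≥ 1, so the series converges in ℤ_7 to 1/(1 − a) = 1/(1 − 455) = -1/454. Expand this rational in ℤ_7: compute digits iteratively via d_i = x_i mod 7, x_{i+1} = (x_i − d_i)/7. The first 4 digits are (1, 2, 6, 3).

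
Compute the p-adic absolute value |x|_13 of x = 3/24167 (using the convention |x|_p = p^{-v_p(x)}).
|3/24167|_13 = 2197

Step 1 — compute v_13(x) by factoring powers of 13 out of the numerator and denominator: v_13(3/24167) = -3. Step 2 — apply |x|_p = p^{-v_p(x)} = 13^{3} = 2197.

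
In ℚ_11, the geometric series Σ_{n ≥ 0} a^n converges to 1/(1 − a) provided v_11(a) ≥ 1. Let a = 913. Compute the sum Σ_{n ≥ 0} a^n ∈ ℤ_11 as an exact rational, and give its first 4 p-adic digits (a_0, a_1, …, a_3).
Σ a^n = 1/(1 − a) = -1/912;  first 4 digits = (1, 6, 10, 6)

v_11(a) = 1 ≥ 1, so the series converges in ℤ_11 to 1/(1 − a) = 1/(1 − 913) = -1/912. Expand this rational in ℤ_11: compute digits iteratively via d_i = x_i mod 11, x_{i+1} = (x_i − d_i)/11. The first 4 digits are (1, 6, 10, 6).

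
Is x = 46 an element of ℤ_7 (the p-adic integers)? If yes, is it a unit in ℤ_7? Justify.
x ∈ ℤ_7^× (unit); v_7(x) = 0

ℤ_7 = {x ∈ ℚ_7 : v_7(x) ≥ 0} and ℤ_7^× = {x ∈ ℤ_7 : v_7(x) = 0}. Here v_7(46) = v_7(num) − v_7(den) = 0; compare against these criteria.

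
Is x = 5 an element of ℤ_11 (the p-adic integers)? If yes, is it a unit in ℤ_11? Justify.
x ∈ ℤ_11^× (unit); v_11(x) = 0

ℤ_11 = {x ∈ ℚ_11 : v_11(x) ≥ 0} and ℤ_11^× = {x ∈ ℤ_11 : v_11(x) = 0}. Here v_11(5) = v_11(num) − v_11(den) = 0; compare against these criteria.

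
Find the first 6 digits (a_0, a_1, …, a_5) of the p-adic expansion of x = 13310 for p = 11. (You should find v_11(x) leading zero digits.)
(a_0, …, a_5) = (0, 0, 0, 10, 0, 0)

v_11(13310) = 3, so a_0 = ... = a_2 = 0. Factor out: x = 11^3 · u with u = 10 a unit in ℤ_11. Expand u iteratively via a_{v+i} = u_i mod 11, u_{i+1} = (u_i − a_{v+i})/11:
  u_0 = 10;  a_3 = 10;  u_1 = (u_0 − 10)/11 = 0
  u_1 = 0;  a_4 = 0;  u_2 = (u_1 − 0)/11 = 0
  u_2 = 0;  a_5 = 0;  u_3 = (u_2 − 0)/11 = 0
Digits: (0, 0, 0, 10, 0, 0).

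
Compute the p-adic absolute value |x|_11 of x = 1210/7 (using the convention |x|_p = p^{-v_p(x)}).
|1210/7|_11 = 1/121

Step 1 — compute v_11(x) by factoring powers of 11 out of the numerator and denominator: v_11(1210/7) = 2. Step 2 — apply |x|_p = p^{-v_p(x)} = 11^{-2} = 1/121.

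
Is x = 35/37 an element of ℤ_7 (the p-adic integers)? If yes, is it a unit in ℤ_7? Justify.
x ∈ ℤ_7 but not a unit; v_7(x) = 1 > 0

ℤ_7 = {x ∈ ℚ_7 : v_7(x) ≥ 0} and ℤ_7^× = {x ∈ ℤ_7 : v_7(x) = 0}. Here v_7(35/37) = v_7(num) − v_7(den) = 1; compare against these criteria.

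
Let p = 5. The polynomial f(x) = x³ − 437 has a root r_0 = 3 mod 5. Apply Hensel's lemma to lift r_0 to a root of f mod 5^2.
r_1 = 8 (mod 25)

Hensel: r_{i+1} = r_i − f(r_i)/f′(r_i) mod 5^{i+2}, where f′(x) = 3x². Iterate:
  r_0 = 3 (mod 5)
  r_1 = 8 (mod 25)
Final: r = 8 with f(r) ≡ 0 mod 5^2.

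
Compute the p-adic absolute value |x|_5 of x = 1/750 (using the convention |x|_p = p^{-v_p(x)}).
|1/750|_5 = 125

Step 1 — compute v_5(x) by factoring powers of 5 out of the numerator and denominator: v_5(1/750) = -3. Step 2 — apply |x|_p = p^{-v_p(x)} = 5^{3} = 125.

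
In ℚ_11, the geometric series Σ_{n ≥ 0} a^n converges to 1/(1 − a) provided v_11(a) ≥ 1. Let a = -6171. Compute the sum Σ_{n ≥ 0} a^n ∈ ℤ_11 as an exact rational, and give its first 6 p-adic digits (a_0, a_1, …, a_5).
Σ a^n = 1/(1 − a) = 1/6172;  first 6 digits = (1, 0, 4, 6, 4, 5)

v_11(a) = 2 ≥ 1, so the series converges in ℤ_11 to 1/(1 − a) = 1/(1 − (-6171)) = 1/6172. Expand this rational in ℤ_11: compute digits iteratively via d_i = x_i mod 11, x_{i+1} = (x_i − d_i)/11. The first 6 digits are (1, 0, 4, 6, 4, 5).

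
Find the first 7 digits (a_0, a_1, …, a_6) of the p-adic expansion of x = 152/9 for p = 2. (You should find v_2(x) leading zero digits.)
(a_0, …, a_6) = (0, 0, 0, 1, 1, 0, 1)

v_2(152/9) = 3, so a_0 = ... = a_2 = 0. Factor out: x = 2^3 · u with u = 19/9 a unit in ℤ_2. Expand u iteratively via a_{v+i} = u_i mod 2, u_{i+1} = (u_i − a_{v+i})/2:
  u_0 = 19/9;  a_3 = 1;  u_1 = (u_0 − 1)/2 = 5/9
  u_1 = 5/9;  a_4 = 1;  u_2 = (u_1 − 1)/2 = -2/9
  u_2 = -2/9;  a_5 = 0;  u_3 = (u_2 − 0)/2 = -1/9
  u_3 = -1/9;  a_6 = 1;  u_4 = (u_3 − 1)/2 = -5/9
Digits: (0, 0, 0, 1, 1, 0, 1).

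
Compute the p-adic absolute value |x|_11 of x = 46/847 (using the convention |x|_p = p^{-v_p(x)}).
|46/847|_11 = 121

Step 1 — compute v_11(x) by factoring powers of 11 out of the numerator and denominator: v_11(46/847) = -2. Step 2 — apply |x|_p = p^{-v_p(x)} = 11^{2} = 121.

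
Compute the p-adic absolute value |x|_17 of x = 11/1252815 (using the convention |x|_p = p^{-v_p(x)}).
|11/1252815|_17 = 83521

Step 1 — compute v_17(x) by factoring powers of 17 out of the numerator and denominator: v_17(11/1252815) = -4. Step 2 — apply |x|_p = p^{-v_p(x)} = 17^{4} = 83521.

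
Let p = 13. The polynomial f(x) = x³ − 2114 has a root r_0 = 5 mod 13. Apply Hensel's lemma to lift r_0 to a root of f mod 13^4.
r_3 = 13707 (mod 28561)

Hensel: r_{i+1} = r_i − f(r_i)/f′(r_i) mod 13^{i+2}, where f′(x) = 3x². Iterate:
  r_0 = 5 (mod 13)
  r_1 = 18 (mod 169)
  r_2 = 525 (mod 2197)
  r_3 = 13707 (mod 28561)
Final: r = 13707 with f(r) ≡ 0 mod 13^4.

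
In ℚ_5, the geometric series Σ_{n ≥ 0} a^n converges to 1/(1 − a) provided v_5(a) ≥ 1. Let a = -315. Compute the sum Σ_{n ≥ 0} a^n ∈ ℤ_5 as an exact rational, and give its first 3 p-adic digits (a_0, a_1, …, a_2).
Σ a^n = 1/(1 − a) = 1/316;  first 3 digits = (1, 2, 1)

v_5(a) = 1 ≥ 1, so the series converges in ℤ_5 to 1/(1 − a) = 1/(1 − (-315)) = 1/316. Expand this rational in ℤ_5: compute digits iteratively via d_i = x_i mod 5, x_{i+1} = (x_i − d_i)/5. The first 3 digits are (1, 2, 1).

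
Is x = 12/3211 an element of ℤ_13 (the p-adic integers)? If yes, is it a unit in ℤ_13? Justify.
x ∉ ℤ_13 (v_13(x) = -2 < 0)

ℤ_13 = {x ∈ ℚ_13 : v_13(x) ≥ 0} and ℤ_13^× = {x ∈ ℤ_13 : v_13(x) = 0}. Here v_13(12/3211) = v_13(num) − v_13(den) = -2; compare against these criteria.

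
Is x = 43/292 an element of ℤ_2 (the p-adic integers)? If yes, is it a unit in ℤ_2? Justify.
x ∉ ℤ_2 (v_2(x) = -2 < 0)

ℤ_2 = {x ∈ ℚ_2 : v_2(x) ≥ 0} and ℤ_2^× = {x ∈ ℤ_2 : v_2(x) = 0}. Here v_2(43/292) = v_2(num) − v_2(den) = -2; compare against these criteria.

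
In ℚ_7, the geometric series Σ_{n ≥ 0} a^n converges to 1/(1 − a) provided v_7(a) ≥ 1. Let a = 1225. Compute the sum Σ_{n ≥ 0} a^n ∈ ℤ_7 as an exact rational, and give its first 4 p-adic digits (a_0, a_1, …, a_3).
Σ a^n = 1/(1 − a) = -1/1224;  first 4 digits = (1, 0, 4, 3)

v_7(a) = 2 ≥ 1, so the series converges in ℤ_7 to 1/(1 − a) = 1/(1 − 1225) = -1/1224. Expand this rational in ℤ_7: compute digits iteratively via d_i = x_i mod 7, x_{i+1} = (x_i − d_i)/7. The first 4 digits are (1, 0, 4, 3).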